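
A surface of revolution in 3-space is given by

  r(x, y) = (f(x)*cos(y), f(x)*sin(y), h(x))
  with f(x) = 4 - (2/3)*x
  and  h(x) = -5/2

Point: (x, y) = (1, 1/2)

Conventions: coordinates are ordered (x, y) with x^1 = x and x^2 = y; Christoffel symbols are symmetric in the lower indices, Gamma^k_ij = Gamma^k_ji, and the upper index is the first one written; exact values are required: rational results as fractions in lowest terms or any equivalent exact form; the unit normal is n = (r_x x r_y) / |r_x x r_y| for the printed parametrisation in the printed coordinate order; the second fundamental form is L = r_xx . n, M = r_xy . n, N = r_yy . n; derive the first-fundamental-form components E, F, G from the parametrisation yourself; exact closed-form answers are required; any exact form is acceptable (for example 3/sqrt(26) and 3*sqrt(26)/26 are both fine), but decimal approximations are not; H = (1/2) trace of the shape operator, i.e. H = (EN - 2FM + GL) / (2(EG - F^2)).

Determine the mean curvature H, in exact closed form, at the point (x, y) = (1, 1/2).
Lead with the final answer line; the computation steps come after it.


Answer: H = 0

f = 10/3, f' = -2/3, f'' = 0, h' = 0, h'' = 0
E = 4/9, F = 0, G = 100/9; answer radicand W^2 = 4/9
unnormalised second-form numerators: l = 0, m = 0, n = 0; L = l/sqrt(4/9), and similarly M = m/sqrt(W^2), N = n/sqrt(W^2)
H = (E*n - 2*F*m + G*l) / (2*(EG - F^2)*sqrt(W^2)); E*n - 2*F*m + G*l = 0, EG - F^2 = 400/81, so H = (0)/sqrt(4/9)


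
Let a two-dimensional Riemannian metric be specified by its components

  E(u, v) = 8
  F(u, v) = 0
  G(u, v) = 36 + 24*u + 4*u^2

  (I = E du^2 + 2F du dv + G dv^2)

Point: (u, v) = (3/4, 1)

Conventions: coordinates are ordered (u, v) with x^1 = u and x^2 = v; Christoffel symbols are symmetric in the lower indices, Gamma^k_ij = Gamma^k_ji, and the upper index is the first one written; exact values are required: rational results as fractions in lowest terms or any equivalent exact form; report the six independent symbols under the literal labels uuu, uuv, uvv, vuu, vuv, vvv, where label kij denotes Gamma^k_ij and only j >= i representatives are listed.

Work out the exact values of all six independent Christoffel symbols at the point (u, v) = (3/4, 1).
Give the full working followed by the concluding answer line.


E = 8, F = 0, G = 225/4 at the point
E_u = 0, E_v = 0, F_u = 0, F_v = 0, G_u = 30, G_v = 0
EG - F^2 = 450;  g^inv = (1/450) * [[225/4, 0], [0, 8]]
first-kind symbols [ij,l] = (1/2)(d_i g_jl + d_j g_il - d_l g_ij): [uu,u] = E_u/2 = 0, [uu,v] = F_u - E_v/2 = 0, [uv,u] = E_v/2 = 0, [uv,v] = G_u/2 = 15, [vv,u] = F_v - G_u/2 = -15, [vv,v] = G_v/2 = 0
Gamma^u_ij = (G*[ij,u] - F*[ij,v])/(EG - F^2), Gamma^v_ij = (E*[ij,v] - F*[ij,u])/(EG - F^2)

Answer: Gamma_uuu = 0, Gamma_uuv = 0, Gamma_uvv = -15/8, Gamma_vuu = 0, Gamma_vuv = 4/15, Gamma_vvv = 0


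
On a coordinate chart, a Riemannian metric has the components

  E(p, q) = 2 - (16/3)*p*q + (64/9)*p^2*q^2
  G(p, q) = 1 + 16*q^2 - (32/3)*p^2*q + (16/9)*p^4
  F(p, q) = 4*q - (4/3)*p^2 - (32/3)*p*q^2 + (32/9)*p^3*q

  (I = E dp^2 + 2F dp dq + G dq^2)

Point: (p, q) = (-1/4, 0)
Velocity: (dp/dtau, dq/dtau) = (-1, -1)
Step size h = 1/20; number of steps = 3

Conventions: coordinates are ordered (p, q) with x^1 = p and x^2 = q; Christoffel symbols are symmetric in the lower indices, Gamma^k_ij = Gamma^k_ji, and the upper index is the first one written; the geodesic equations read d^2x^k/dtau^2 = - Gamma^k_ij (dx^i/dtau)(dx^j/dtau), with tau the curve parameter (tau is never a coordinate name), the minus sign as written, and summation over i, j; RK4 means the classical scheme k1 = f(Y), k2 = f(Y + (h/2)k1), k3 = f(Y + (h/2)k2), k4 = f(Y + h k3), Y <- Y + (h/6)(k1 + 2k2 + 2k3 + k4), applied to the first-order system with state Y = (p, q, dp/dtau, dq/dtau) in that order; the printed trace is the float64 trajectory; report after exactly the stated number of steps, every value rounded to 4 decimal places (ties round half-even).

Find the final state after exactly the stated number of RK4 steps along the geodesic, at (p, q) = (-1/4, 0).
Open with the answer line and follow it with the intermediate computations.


Answer: p = -0.4299, q = -0.1399, dp/dtau = -1.3848, dq/dtau = -0.8182

f(Y) = (dp/dtau, dq/dtau, -Gamma^p_ij Y'^i Y'^j, -Gamma^q_ij Y'^i Y'^j) with the Gammas evaluated at the stage position; h = 0.050000; intermediate values shown to 6 dp
step 0: p = -0.2500, q = 0.0000, dp/dtau = -1.0000, dq/dtau = -1.0000
step 1:
  k1: at (p, q) = (-0.250000, 0.000000), (dp/dtau, dq/dtau) = (-1.000000, -1.000000); Gamma_ppp = 0.000000, Gamma_ppq = 0.332180, Gamma_pqq = 1.993080, Gamma_qpp = 0.000000, Gamma_qpq = -0.027682, Gamma_qqq = -0.166090; k1 = (-1.000000, -1.000000, -2.657439, 0.221453)
  k2: at (p, q) = (-0.275000, -0.025000), (dp/dtau, dq/dtau) = (-1.066436, -0.994464); Gamma_ppp = 0.032657, Gamma_ppq = 0.359225, Gamma_pqq = 1.959411, Gamma_qpp = -0.006681, Gamma_qpq = -0.073492, Gamma_qqq = -0.400864; k2 = (-1.066436, -0.994464, -2.736855, 0.559917)
  k3: at (p, q) = (-0.276661, -0.024862), (dp/dtau, dq/dtau) = (-1.068421, -0.986002); Gamma_ppp = 0.032472, Gamma_ppq = 0.361346, Gamma_pqq = 1.959148, Gamma_qpp = -0.006665, Gamma_qpq = -0.074172, Gamma_qqq = -0.402147; k3 = (-1.068421, -0.986002, -2.703083, 0.554852)
  k4: at (p, q) = (-0.303421, -0.049300), (dp/dtau, dq/dtau) = (-1.135154, -0.972257); Gamma_ppp = 0.062357, Gamma_ppq = 0.383783, Gamma_pqq = 1.897281, Gamma_qpp = -0.020780, Gamma_qpq = -0.127894, Gamma_qqq = -0.632261; k4 = (-1.135154, -0.972257, -2.720957, 0.906748)
  Y <- Y + (h/6)(k1 + 2k2 + 2k3 + k4): p = -0.3034, q = -0.0494, dp/dtau = -1.1355, dq/dtau = -0.9720
step 2:
  k1: at (p, q) = (-0.303374, -0.049443), (dp/dtau, dq/dtau) = (-1.135486, -0.972019); Gamma_ppp = 0.062527, Gamma_ppq = 0.383655, Gamma_pqq = 1.896941, Gamma_qpp = -0.020874, Gamma_qpq = -0.128080, Gamma_qqq = -0.633276; k1 = (-1.135486, -0.972019, -2.719777, 0.907972)
  k2: at (p, q) = (-0.331761, -0.073744), (dp/dtau, dq/dtau) = (-1.203480, -0.949320); Gamma_ppp = 0.088849, Gamma_ppq = 0.399719, Gamma_pqq = 1.807259, Gamma_qpp = -0.041987, Gamma_qpq = -0.188891, Gamma_qqq = -0.854036; k2 = (-1.203480, -0.949320, -2.670749, 1.262086)
  k3: at (p, q) = (-0.333461, -0.073176), (dp/dtau, dq/dtau) = (-1.202254, -0.940467); Gamma_ppp = 0.088197, Gamma_ppq = 0.401909, Gamma_pqq = 1.807898, Gamma_qpp = -0.041599, Gamma_qpq = -0.189563, Gamma_qqq = -0.852709; k3 = (-1.202254, -0.940467, -2.635387, 1.243000)
  k4: at (p, q) = (-0.363487, -0.096467), (dp/dtau, dq/dtau) = (-1.267255, -0.909869); Gamma_ppp = 0.109089, Gamma_ppq = 0.411049, Gamma_pqq = 1.696277, Gamma_qpp = -0.067636, Gamma_qpq = -0.254852, Gamma_qqq = -1.051697; k4 = (-1.267255, -0.909869, -2.527382, 1.566984)
  Y <- Y + (h/6)(k1 + 2k2 + 2k3 + k4): p = -0.3635, q = -0.0966, dp/dtau = -1.2676, dq/dtau = -0.9096
step 3:
  k1: at (p, q) = (-0.363492, -0.096622), (dp/dtau, dq/dtau) = (-1.267648, -0.909643); Gamma_ppp = 0.109225, Gamma_ppq = 0.410904, Gamma_pqq = 1.695651, Gamma_qpp = -0.067807, Gamma_qpq = -0.255089, Gamma_qqq = -1.052659; k1 = (-1.267648, -0.909643, -2.526216, 1.568273)
  k2: at (p, q) = (-0.395184, -0.119363), (dp/dtau, dq/dtau) = (-1.330803, -0.870436); Gamma_ppp = 0.124536, Gamma_ppq = 0.412309, Gamma_pqq = 1.565004, Gamma_qpp = -0.097678, Gamma_qpq = -0.323390, Gamma_qqq = -1.227494; k2 = (-1.330803, -0.870436, -2.361516, 1.852230)
  k3: at (p, q) = (-0.396762, -0.118383), (dp/dtau, dq/dtau) = (-1.326685, -0.863337); Gamma_ppp = 0.123708, Gamma_ppq = 0.414609, Gamma_pqq = 1.567469, Gamma_qpp = -0.096651, Gamma_qpq = -0.323927, Gamma_qqq = -1.224639; k3 = (-1.326685, -0.863337, -2.335818, 1.824937)
  k4: at (p, q) = (-0.429827, -0.139789), (dp/dtau, dq/dtau) = (-1.384438, -0.818396); Gamma_ppp = 0.132981, Gamma_ppq = 0.408895, Gamma_pqq = 1.426952, Gamma_qpp = -0.127553, Gamma_qpq = -0.392202, Gamma_qqq = -1.368698; k4 = (-1.384438, -0.818396, -2.137184, 2.049935)
  Y <- Y + (h/6)(k1 + 2k2 + 2k3 + k4): p = -0.4299, q = -0.1399, dp/dtau = -1.3848, dq/dtau = -0.8182


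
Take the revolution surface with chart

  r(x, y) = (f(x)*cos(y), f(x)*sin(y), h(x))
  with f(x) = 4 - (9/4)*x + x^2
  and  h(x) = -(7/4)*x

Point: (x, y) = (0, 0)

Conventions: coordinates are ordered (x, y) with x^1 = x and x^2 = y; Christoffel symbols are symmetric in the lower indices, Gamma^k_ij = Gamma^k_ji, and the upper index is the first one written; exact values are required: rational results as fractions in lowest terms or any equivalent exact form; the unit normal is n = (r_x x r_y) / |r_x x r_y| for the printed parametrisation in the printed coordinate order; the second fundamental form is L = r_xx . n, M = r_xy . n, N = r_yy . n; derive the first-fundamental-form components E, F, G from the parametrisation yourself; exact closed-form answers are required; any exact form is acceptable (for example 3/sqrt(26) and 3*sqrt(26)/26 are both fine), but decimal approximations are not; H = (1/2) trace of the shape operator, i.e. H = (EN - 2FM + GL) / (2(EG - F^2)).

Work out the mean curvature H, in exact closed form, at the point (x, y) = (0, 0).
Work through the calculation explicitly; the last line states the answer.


f = 4, f' = -9/4, f'' = 2, h' = -7/4, h'' = 0
E = 65/8, F = 0, G = 16; answer radicand W^2 = 65/8
unnormalised second-form numerators: l = 7/2, m = 0, n = -7; L = l/sqrt(65/8), and similarly M = m/sqrt(W^2), N = n/sqrt(W^2)
H = (E*n - 2*F*m + G*l) / (2*(EG - F^2)*sqrt(W^2)); E*n - 2*F*m + G*l = -7/8, EG - F^2 = 130, so H = (-7/2080)/sqrt(65/8)

Answer: H = -7*sqrt(130)/67600


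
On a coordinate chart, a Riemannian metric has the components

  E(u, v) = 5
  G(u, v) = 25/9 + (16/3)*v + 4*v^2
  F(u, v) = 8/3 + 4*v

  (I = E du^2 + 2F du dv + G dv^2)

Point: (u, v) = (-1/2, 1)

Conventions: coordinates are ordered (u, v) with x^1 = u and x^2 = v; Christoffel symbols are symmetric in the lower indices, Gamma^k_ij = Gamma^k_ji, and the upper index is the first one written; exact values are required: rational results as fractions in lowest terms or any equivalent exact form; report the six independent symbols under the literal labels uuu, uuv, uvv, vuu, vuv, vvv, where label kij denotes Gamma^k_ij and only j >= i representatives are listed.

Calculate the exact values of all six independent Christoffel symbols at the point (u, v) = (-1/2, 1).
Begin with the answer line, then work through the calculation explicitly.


Answer: Gamma_uuu = 0, Gamma_uuv = 0, Gamma_uvv = 36/145, Gamma_vuu = 0, Gamma_vuv = 0, Gamma_vvv = 12/29

E = 5, F = 20/3, G = 109/9 at the point
E_u = 0, E_v = 0, F_u = 0, F_v = 4, G_u = 0, G_v = 40/3
EG - F^2 = 145/9;  g^inv = (9/145) * [[109/9, -20/3], [-20/3, 5]]
first-kind symbols [ij,l] = (1/2)(d_i g_jl + d_j g_il - d_l g_ij): [uu,u] = E_u/2 = 0, [uu,v] = F_u - E_v/2 = 0, [uv,u] = E_v/2 = 0, [uv,v] = G_u/2 = 0, [vv,u] = F_v - G_u/2 = 4, [vv,v] = G_v/2 = 20/3
Gamma^u_ij = (G*[ij,u] - F*[ij,v])/(EG - F^2), Gamma^v_ij = (E*[ij,v] - F*[ij,u])/(EG - F^2)


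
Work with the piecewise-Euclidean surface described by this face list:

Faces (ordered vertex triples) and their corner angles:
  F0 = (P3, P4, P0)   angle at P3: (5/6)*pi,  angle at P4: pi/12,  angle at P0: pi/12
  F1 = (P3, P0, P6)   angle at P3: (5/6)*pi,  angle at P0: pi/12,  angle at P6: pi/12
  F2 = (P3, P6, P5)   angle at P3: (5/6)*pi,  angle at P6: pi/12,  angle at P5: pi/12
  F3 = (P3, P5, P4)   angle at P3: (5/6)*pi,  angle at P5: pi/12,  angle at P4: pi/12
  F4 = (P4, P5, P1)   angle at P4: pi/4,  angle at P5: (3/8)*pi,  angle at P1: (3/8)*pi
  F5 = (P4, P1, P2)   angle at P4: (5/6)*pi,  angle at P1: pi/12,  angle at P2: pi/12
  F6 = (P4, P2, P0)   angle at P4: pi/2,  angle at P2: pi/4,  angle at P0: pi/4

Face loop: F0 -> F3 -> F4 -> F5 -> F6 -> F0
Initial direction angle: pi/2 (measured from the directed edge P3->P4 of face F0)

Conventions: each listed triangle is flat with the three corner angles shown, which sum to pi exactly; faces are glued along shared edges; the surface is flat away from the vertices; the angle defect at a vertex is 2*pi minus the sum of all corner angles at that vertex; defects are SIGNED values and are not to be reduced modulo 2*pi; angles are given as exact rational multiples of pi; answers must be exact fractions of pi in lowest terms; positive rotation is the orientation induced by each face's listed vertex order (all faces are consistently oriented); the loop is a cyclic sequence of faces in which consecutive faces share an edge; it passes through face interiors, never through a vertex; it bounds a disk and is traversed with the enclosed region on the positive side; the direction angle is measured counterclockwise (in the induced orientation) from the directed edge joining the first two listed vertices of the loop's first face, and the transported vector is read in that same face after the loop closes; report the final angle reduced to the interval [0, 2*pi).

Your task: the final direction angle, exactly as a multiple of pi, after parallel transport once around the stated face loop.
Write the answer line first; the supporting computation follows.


Answer: final direction angle = (3/4)*pi

enclosed vertex P4: corner angles sum to (7/4)*pi, defect = 2*pi - (7/4)*pi = pi/4
transport around the loop rotates by the sum of enclosed defects; add to the initial angle mod 2*pi
final angle = pi/2 + pi/4 = (3/4)*pi (mod 2*pi)


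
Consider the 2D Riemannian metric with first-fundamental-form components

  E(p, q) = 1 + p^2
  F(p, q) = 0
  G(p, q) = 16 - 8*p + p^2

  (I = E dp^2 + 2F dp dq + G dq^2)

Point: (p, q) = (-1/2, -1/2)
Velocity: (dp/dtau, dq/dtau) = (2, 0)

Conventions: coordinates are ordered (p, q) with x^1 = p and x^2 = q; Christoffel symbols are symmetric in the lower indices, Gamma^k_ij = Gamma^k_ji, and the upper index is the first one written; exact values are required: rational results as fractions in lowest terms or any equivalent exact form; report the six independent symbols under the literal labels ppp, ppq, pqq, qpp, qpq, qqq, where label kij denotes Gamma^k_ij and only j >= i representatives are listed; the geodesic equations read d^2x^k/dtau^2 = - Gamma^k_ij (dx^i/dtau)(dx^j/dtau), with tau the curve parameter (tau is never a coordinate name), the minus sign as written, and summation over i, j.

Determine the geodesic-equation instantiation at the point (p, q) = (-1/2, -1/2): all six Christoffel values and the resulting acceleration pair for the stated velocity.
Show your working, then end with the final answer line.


E = 5/4, F = 0, G = 81/4 at the point
E_p = -1, E_q = 0, F_p = 0, F_q = 0, G_p = -9, G_q = 0
EG - F^2 = 405/16;  g^inv = (16/405) * [[81/4, 0], [0, 5/4]]
first-kind symbols [ij,l] = (1/2)(d_i g_jl + d_j g_il - d_l g_ij): [pp,p] = E_p/2 = -1/2, [pp,q] = F_p - E_q/2 = 0, [pq,p] = E_q/2 = 0, [pq,q] = G_p/2 = -9/2, [qq,p] = F_q - G_p/2 = 9/2, [qq,q] = G_q/2 = 0
Gamma^p_ij = (G*[ij,p] - F*[ij,q])/(EG - F^2), Gamma^q_ij = (E*[ij,q] - F*[ij,p])/(EG - F^2)
Gamma_ppp = -2/5, Gamma_ppq = 0, Gamma_pqq = 18/5, Gamma_qpp = 0, Gamma_qpq = -2/9, Gamma_qqq = 0
d^2p/dtau^2 = -(Gamma_ppp*(2)^2 + 2*Gamma_ppq*(2)*(0) + Gamma_pqq*(0)^2) = 8/5
d^2q/dtau^2 = -(Gamma_qpp*(2)^2 + 2*Gamma_qpq*(2)*(0) + Gamma_qqq*(0)^2) = 0

Answer: Gamma_ppp = -2/5, Gamma_ppq = 0, Gamma_pqq = 18/5, Gamma_qpp = 0, Gamma_qpq = -2/9, Gamma_qqq = 0; accelerations (d^2p/dtau^2, d^2q/dtau^2) = (8/5, 0)


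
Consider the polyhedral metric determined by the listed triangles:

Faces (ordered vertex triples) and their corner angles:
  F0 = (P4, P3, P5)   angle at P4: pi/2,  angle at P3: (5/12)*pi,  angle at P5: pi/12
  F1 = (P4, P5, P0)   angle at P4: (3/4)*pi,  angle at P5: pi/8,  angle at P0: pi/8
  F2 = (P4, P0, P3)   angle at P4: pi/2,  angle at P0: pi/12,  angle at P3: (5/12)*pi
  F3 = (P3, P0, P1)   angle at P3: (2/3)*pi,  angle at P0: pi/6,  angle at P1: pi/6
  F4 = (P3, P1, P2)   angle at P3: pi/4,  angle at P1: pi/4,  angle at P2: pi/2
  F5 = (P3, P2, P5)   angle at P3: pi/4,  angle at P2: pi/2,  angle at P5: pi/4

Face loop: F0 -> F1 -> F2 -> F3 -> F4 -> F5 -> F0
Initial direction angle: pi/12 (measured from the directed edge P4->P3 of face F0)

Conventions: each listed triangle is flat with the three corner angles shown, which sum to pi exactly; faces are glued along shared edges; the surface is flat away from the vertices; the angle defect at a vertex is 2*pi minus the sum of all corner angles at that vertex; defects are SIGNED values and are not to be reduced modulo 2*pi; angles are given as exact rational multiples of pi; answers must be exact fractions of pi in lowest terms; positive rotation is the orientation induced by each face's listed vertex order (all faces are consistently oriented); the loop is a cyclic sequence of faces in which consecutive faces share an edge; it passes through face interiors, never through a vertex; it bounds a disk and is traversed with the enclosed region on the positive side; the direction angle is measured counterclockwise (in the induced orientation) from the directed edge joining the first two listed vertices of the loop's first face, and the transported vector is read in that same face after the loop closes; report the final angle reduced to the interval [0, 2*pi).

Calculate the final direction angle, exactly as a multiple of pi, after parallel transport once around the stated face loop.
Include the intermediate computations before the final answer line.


enclosed vertex P3: corner angles sum to 2*pi, defect = 2*pi - 2*pi = 0
enclosed vertex P4: corner angles sum to (7/4)*pi, defect = 2*pi - (7/4)*pi = pi/4
summing the enclosed defects onto the initial angle, mod 2*pi in the induced orientation:
final angle = pi/12 + pi/4 = pi/3 (mod 2*pi)

Answer: final direction angle = pi/3


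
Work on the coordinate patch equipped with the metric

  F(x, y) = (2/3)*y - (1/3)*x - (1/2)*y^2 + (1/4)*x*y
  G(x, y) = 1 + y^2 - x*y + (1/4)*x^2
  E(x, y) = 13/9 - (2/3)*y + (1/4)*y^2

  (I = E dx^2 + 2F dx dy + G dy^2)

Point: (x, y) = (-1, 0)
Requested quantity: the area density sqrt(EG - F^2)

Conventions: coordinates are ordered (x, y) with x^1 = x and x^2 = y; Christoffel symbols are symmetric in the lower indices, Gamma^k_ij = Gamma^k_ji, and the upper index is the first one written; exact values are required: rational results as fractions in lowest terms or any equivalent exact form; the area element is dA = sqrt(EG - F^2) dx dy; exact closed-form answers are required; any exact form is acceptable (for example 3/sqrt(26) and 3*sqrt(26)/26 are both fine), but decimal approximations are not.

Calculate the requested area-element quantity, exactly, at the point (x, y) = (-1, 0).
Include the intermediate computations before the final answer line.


E = 13/9, F = 1/3, G = 5/4; EG - F^2 = 61/36

Answer: sqrt(EG - F^2) = sqrt(61)/6


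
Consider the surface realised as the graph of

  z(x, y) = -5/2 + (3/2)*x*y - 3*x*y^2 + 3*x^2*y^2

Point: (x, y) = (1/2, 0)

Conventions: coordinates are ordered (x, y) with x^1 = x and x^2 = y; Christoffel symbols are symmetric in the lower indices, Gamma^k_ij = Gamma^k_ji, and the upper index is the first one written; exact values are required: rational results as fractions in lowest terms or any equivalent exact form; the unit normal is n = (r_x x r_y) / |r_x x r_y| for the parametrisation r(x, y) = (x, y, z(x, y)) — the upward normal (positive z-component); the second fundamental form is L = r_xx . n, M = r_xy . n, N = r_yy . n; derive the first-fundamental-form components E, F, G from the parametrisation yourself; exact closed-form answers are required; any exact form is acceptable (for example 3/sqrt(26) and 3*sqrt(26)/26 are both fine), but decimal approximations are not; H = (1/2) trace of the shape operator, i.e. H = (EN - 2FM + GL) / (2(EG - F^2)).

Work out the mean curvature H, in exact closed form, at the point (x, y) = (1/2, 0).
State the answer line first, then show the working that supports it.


Answer: H = -48/125

z_x = 0, z_y = 3/4, z_xx = 0, z_xy = 3/2, z_yy = -3/2
E = 1, F = 0, G = 25/16; answer radicand W^2 = 25/16
unnormalised second-form numerators: l = 0, m = 3/2, n = -3/2; L = l/sqrt(25/16), and similarly M = m/sqrt(W^2), N = n/sqrt(W^2)
H = (E*n - 2*F*m + G*l) / (2*(EG - F^2)*sqrt(W^2)); E*n - 2*F*m + G*l = -3/2, EG - F^2 = 25/16, so H = (-12/25)/sqrt(25/16)


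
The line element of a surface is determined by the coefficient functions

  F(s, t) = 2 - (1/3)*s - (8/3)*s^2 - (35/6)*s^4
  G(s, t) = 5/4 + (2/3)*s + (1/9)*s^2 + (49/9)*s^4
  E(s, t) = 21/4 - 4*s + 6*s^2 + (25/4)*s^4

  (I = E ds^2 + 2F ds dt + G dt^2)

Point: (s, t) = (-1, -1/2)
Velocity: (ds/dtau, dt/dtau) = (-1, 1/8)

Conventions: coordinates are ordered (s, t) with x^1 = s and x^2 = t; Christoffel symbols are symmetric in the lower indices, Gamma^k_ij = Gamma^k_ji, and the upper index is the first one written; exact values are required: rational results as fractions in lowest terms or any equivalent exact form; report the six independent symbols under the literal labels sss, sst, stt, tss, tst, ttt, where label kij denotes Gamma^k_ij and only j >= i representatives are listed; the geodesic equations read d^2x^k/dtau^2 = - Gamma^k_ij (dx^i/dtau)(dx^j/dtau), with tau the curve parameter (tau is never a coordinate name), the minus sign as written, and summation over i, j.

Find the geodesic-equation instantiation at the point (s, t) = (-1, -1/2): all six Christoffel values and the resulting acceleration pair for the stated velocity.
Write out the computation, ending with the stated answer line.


E = 43/2, F = -37/6, G = 221/36 at the point
E_s = -41, E_t = 0, F_s = 85/3, F_t = 0, G_s = -64/3, G_t = 0
EG - F^2 = 2255/24;  g^inv = (24/2255) * [[221/36, 37/6], [37/6, 43/2]]
first-kind symbols [ij,l] = (1/2)(d_i g_jl + d_j g_il - d_l g_ij): [ss,s] = E_s/2 = -41/2, [ss,t] = F_s - E_t/2 = 85/3, [st,s] = E_t/2 = 0, [st,t] = G_s/2 = -32/3, [tt,s] = F_t - G_s/2 = 32/3, [tt,t] = G_t/2 = 0
Gamma^s_ij = (G*[ij,s] - F*[ij,t])/(EG - F^2), Gamma^t_ij = (E*[ij,t] - F*[ij,s])/(EG - F^2)
Gamma_sss = 1173/2255, Gamma_sst = -4736/6765, Gamma_stt = 14144/20295, Gamma_tss = 11586/2255, Gamma_tst = -5504/2255, Gamma_ttt = 4736/6765
d^2s/dtau^2 = -(Gamma_sss*(-1)^2 + 2*Gamma_sst*(-1)*(1/8) + Gamma_stt*(1/8)^2) = -2866/4059
d^2t/dtau^2 = -(Gamma_tss*(-1)^2 + 2*Gamma_tst*(-1)*(1/8) + Gamma_ttt*(1/8)^2) = -7792/1353

Answer: Gamma_sss = 1173/2255, Gamma_sst = -4736/6765, Gamma_stt = 14144/20295, Gamma_tss = 11586/2255, Gamma_tst = -5504/2255, Gamma_ttt = 4736/6765; accelerations (d^2s/dtau^2, d^2t/dtau^2) = (-2866/4059, -7792/1353)


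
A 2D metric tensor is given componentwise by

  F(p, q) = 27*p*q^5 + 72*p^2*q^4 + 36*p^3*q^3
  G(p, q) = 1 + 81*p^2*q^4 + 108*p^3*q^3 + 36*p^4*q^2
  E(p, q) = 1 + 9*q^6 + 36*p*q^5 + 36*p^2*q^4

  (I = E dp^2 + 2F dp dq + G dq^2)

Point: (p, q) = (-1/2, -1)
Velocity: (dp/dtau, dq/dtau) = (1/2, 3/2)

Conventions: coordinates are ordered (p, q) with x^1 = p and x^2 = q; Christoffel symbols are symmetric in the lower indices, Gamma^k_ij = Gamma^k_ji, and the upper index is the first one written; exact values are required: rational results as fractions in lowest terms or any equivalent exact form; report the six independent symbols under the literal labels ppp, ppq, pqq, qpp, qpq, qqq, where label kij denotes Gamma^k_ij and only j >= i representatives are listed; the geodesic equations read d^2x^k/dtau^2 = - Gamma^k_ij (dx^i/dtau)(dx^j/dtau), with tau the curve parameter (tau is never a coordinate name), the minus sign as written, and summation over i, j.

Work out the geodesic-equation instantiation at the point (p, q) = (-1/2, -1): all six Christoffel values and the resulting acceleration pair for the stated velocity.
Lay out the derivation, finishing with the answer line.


E = 37, F = 36, G = 37 at the point
E_p = -72, E_q = -180, F_p = -126, F_q = -153, G_p = -180, G_q = -126
EG - F^2 = 73;  g^inv = (1/73) * [[37, -36], [-36, 37]]
first-kind symbols [ij,l] = (1/2)(d_i g_jl + d_j g_il - d_l g_ij): [pp,p] = E_p/2 = -36, [pp,q] = F_p - E_q/2 = -36, [pq,p] = E_q/2 = -90, [pq,q] = G_p/2 = -90, [qq,p] = F_q - G_p/2 = -63, [qq,q] = G_q/2 = -63
Gamma^p_ij = (G*[ij,p] - F*[ij,q])/(EG - F^2), Gamma^q_ij = (E*[ij,q] - F*[ij,p])/(EG - F^2)
Gamma_ppp = -36/73, Gamma_ppq = -90/73, Gamma_pqq = -63/73, Gamma_qpp = -36/73, Gamma_qpq = -90/73, Gamma_qqq = -63/73
d^2p/dtau^2 = -(Gamma_ppp*(1/2)^2 + 2*Gamma_ppq*(1/2)*(3/2) + Gamma_pqq*(3/2)^2) = 1143/292
d^2q/dtau^2 = -(Gamma_qpp*(1/2)^2 + 2*Gamma_qpq*(1/2)*(3/2) + Gamma_qqq*(3/2)^2) = 1143/292

Answer: Gamma_ppp = -36/73, Gamma_ppq = -90/73, Gamma_pqq = -63/73, Gamma_qpp = -36/73, Gamma_qpq = -90/73, Gamma_qqq = -63/73; accelerations (d^2p/dtau^2, d^2q/dtau^2) = (1143/292, 1143/292)


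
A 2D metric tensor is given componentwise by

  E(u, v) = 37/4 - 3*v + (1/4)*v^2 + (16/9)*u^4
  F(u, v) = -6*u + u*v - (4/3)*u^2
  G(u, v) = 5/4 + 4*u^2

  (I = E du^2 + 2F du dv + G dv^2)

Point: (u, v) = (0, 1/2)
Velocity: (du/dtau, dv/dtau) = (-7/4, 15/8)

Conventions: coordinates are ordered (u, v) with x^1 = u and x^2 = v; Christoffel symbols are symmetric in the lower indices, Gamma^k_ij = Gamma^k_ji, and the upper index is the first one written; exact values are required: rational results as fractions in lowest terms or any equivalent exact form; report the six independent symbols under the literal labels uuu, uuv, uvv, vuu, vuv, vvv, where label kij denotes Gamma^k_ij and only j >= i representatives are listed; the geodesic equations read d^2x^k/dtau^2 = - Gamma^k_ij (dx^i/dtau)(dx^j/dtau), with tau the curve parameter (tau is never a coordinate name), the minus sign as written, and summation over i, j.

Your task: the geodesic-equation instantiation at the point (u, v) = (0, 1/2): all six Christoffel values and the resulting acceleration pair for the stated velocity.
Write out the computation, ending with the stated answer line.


E = 125/16, F = 0, G = 5/4 at the point
E_u = 0, E_v = -11/4, F_u = -11/2, F_v = 0, G_u = 0, G_v = 0
EG - F^2 = 625/64;  g^inv = (64/625) * [[5/4, 0], [0, 125/16]]
first-kind symbols [ij,l] = (1/2)(d_i g_jl + d_j g_il - d_l g_ij): [uu,u] = E_u/2 = 0, [uu,v] = F_u - E_v/2 = -33/8, [uv,u] = E_v/2 = -11/8, [uv,v] = G_u/2 = 0, [vv,u] = F_v - G_u/2 = 0, [vv,v] = G_v/2 = 0
Gamma^u_ij = (G*[ij,u] - F*[ij,v])/(EG - F^2), Gamma^v_ij = (E*[ij,v] - F*[ij,u])/(EG - F^2)
Gamma_uuu = 0, Gamma_uuv = -22/125, Gamma_uvv = 0, Gamma_vuu = -33/10, Gamma_vuv = 0, Gamma_vvv = 0
d^2u/dtau^2 = -(Gamma_uuu*(-7/4)^2 + 2*Gamma_uuv*(-7/4)*(15/8) + Gamma_uvv*(15/8)^2) = -231/200
d^2v/dtau^2 = -(Gamma_vuu*(-7/4)^2 + 2*Gamma_vuv*(-7/4)*(15/8) + Gamma_vvv*(15/8)^2) = 1617/160

Answer: Gamma_uuu = 0, Gamma_uuv = -22/125, Gamma_uvv = 0, Gamma_vuu = -33/10, Gamma_vuv = 0, Gamma_vvv = 0; accelerations (d^2u/dtau^2, d^2v/dtau^2) = (-231/200, 1617/160)


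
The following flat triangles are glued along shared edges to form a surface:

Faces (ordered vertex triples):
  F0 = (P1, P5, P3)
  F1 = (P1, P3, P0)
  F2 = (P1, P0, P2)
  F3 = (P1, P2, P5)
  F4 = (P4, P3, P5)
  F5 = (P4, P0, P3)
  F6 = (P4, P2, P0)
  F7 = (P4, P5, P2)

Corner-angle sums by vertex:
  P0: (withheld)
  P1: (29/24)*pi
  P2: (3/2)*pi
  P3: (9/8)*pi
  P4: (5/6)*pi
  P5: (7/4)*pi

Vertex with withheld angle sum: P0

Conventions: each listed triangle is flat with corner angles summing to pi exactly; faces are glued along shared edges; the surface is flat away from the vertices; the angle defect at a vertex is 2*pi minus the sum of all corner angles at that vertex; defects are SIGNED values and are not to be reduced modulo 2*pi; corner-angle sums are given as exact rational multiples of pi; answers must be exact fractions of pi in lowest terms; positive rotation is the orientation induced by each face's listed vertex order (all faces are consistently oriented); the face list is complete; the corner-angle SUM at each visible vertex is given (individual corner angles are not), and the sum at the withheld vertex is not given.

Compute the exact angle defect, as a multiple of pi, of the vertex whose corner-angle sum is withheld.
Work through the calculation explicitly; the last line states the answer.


V = 6, E = 12, F = 8; chi = V - E + F = 2
Gauss-Bonnet: total defect = 2*pi*chi = 4*pi; visible defects sum to (43/12)*pi

Answer: defect(P0) = (5/12)*pi


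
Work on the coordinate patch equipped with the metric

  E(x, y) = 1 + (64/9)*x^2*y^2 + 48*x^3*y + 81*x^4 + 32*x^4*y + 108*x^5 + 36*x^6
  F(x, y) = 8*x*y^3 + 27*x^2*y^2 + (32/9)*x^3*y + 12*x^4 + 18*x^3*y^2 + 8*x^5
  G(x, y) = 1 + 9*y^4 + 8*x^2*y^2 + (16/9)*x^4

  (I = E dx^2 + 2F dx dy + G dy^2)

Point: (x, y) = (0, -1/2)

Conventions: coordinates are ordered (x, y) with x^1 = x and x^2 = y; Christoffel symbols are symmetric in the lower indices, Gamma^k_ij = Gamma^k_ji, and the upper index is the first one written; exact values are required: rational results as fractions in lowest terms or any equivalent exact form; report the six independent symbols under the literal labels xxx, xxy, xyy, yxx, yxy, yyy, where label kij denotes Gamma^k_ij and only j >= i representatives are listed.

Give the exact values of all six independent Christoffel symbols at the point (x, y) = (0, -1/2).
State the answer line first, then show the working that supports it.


Answer: Gamma_xxx = 0, Gamma_xxy = 0, Gamma_xyy = 0, Gamma_yxx = -16/25, Gamma_yxy = 0, Gamma_yyy = -36/25

E = 1, F = 0, G = 25/16 at the point
E_x = 0, E_y = 0, F_x = -1, F_y = 0, G_x = 0, G_y = -9/2
EG - F^2 = 25/16;  g^inv = (16/25) * [[25/16, 0], [0, 1]]
first-kind symbols [ij,l] = (1/2)(d_i g_jl + d_j g_il - d_l g_ij): [xx,x] = E_x/2 = 0, [xx,y] = F_x - E_y/2 = -1, [xy,x] = E_y/2 = 0, [xy,y] = G_x/2 = 0, [yy,x] = F_y - G_x/2 = 0, [yy,y] = G_y/2 = -9/4
Gamma^x_ij = (G*[ij,x] - F*[ij,y])/(EG - F^2), Gamma^y_ij = (E*[ij,y] - F*[ij,x])/(EG - F^2)


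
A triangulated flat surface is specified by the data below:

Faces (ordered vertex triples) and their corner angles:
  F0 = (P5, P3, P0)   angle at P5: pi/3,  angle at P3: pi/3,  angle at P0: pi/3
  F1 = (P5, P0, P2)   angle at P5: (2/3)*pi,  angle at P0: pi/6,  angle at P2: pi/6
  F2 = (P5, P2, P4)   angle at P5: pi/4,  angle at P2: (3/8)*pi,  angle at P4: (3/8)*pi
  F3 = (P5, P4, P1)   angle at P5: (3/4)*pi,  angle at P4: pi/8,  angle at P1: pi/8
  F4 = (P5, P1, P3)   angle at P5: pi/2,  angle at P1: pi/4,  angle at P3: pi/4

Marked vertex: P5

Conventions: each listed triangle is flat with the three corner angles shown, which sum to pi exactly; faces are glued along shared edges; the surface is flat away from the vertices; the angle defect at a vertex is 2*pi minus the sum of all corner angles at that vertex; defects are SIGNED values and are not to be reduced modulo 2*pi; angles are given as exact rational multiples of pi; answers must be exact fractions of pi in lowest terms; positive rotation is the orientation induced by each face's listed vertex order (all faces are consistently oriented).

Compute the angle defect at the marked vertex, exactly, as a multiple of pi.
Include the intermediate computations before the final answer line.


Sum of corner angles at P5: (5/2)*pi
defect = 2*pi - (5/2)*pi

Answer: defect(P5) = -pi/2


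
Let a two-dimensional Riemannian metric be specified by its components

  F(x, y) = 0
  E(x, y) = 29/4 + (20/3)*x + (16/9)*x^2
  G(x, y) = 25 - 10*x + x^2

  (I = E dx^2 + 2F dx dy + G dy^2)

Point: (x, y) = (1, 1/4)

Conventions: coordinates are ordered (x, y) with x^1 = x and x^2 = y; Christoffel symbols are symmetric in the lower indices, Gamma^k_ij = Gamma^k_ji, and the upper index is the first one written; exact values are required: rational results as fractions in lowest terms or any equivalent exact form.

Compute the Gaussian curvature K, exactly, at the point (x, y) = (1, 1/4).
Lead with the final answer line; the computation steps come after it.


Answer: K = -1656/319225

E = 565/36, F = 0, G = 16, EG - F^2 = 2260/9 at the point
E_x = 92/9, E_y = 0, F_x = 0, F_y = 0, G_x = -8, G_y = 0
E_yy = 0, F_xy = 0, G_xx = 2
By Brioschi, K is (det M1 - det M2) divided by (EG - F^2) squared.
M1 = [[-E_yy/2 + F_xy - G_xx/2, E_x/2, F_x - E_y/2], [F_y - G_x/2, E, F], [G_y/2, F, G]] = [[-1, 46/9, 0], [4, 565/36, 0], [0, 0, 16]]; det M1 = -5204/9
M2 = [[0, E_y/2, G_x/2], [E_y/2, E, F], [G_x/2, F, G]] = [[0, 0, -4], [0, 565/36, 0], [-4, 0, 16]]; det M2 = -2260/9
det M1 - det M2 = -2944/9; K = -2944/9 / (2260/9)^2 = -1656/319225


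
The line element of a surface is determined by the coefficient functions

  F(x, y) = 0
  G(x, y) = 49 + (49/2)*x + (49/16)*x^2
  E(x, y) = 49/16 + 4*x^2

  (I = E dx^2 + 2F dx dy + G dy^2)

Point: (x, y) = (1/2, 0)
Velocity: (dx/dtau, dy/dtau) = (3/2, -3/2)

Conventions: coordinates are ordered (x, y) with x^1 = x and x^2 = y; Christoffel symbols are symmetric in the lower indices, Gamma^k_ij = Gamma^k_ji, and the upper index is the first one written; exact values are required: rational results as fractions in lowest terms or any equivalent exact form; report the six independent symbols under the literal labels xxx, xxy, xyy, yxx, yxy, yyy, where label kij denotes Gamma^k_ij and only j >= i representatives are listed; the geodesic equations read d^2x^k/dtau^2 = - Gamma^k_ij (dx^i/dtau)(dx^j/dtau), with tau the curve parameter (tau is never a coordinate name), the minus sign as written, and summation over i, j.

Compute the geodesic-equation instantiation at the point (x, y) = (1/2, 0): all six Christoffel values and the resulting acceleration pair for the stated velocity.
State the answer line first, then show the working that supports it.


Answer: Gamma_xxx = 32/65, Gamma_xxy = 0, Gamma_xyy = -441/130, Gamma_yxx = 0, Gamma_yxy = 2/9, Gamma_yyy = 0; accelerations (d^2x/dtau^2, d^2y/dtau^2) = (261/40, 1)

E = 65/16, F = 0, G = 3969/64 at the point
E_x = 4, E_y = 0, F_x = 0, F_y = 0, G_x = 441/16, G_y = 0
EG - F^2 = 257985/1024;  g^inv = (1024/257985) * [[3969/64, 0], [0, 65/16]]
first-kind symbols [ij,l] = (1/2)(d_i g_jl + d_j g_il - d_l g_ij): [xx,x] = E_x/2 = 2, [xx,y] = F_x - E_y/2 = 0, [xy,x] = E_y/2 = 0, [xy,y] = G_x/2 = 441/32, [yy,x] = F_y - G_x/2 = -441/32, [yy,y] = G_y/2 = 0
Gamma^x_ij = (G*[ij,x] - F*[ij,y])/(EG - F^2), Gamma^y_ij = (E*[ij,y] - F*[ij,x])/(EG - F^2)
Gamma_xxx = 32/65, Gamma_xxy = 0, Gamma_xyy = -441/130, Gamma_yxx = 0, Gamma_yxy = 2/9, Gamma_yyy = 0
d^2x/dtau^2 = -(Gamma_xxx*(3/2)^2 + 2*Gamma_xxy*(3/2)*(-3/2) + Gamma_xyy*(-3/2)^2) = 261/40
d^2y/dtau^2 = -(Gamma_yxx*(3/2)^2 + 2*Gamma_yxy*(3/2)*(-3/2) + Gamma_yyy*(-3/2)^2) = 1


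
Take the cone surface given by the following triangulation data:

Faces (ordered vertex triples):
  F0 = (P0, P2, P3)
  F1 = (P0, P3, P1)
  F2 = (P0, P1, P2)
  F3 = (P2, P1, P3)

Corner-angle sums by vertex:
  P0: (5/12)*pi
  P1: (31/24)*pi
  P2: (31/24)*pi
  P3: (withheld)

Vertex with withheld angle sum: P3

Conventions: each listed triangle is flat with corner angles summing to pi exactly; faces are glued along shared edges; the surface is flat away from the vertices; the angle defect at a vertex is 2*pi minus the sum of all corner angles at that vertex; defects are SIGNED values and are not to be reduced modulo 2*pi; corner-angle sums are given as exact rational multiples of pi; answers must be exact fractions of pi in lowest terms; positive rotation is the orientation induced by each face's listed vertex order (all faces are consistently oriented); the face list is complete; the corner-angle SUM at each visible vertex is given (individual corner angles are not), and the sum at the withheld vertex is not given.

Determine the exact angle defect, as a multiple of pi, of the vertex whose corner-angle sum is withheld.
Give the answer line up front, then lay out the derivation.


Answer: defect(P3) = pi

V = 4, E = 6, F = 4; chi = V - E + F = 2
Gauss-Bonnet: total defect = 2*pi*chi = 4*pi; visible defects sum to 3*pi


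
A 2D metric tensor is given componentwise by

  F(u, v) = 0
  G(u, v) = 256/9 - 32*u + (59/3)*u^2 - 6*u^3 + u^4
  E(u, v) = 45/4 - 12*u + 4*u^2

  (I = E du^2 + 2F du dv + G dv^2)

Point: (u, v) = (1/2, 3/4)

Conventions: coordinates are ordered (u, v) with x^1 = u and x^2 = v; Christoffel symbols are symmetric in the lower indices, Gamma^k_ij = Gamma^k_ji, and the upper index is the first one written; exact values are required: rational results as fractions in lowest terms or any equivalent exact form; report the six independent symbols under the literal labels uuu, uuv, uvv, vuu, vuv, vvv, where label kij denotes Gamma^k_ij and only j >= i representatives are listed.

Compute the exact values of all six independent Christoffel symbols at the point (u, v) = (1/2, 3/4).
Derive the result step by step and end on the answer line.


E = 25/4, F = 0, G = 2401/144 at the point
E_u = -8, E_v = 0, F_u = 0, F_v = 0, G_u = -49/3, G_v = 0
EG - F^2 = 60025/576;  g^inv = (576/60025) * [[2401/144, 0], [0, 25/4]]
first-kind symbols [ij,l] = (1/2)(d_i g_jl + d_j g_il - d_l g_ij): [uu,u] = E_u/2 = -4, [uu,v] = F_u - E_v/2 = 0, [uv,u] = E_v/2 = 0, [uv,v] = G_u/2 = -49/6, [vv,u] = F_v - G_u/2 = 49/6, [vv,v] = G_v/2 = 0
Gamma^u_ij = (G*[ij,u] - F*[ij,v])/(EG - F^2), Gamma^v_ij = (E*[ij,v] - F*[ij,u])/(EG - F^2)

Answer: Gamma_uuu = -16/25, Gamma_uuv = 0, Gamma_uvv = 98/75, Gamma_vuu = 0, Gamma_vuv = -24/49, Gamma_vvv = 0


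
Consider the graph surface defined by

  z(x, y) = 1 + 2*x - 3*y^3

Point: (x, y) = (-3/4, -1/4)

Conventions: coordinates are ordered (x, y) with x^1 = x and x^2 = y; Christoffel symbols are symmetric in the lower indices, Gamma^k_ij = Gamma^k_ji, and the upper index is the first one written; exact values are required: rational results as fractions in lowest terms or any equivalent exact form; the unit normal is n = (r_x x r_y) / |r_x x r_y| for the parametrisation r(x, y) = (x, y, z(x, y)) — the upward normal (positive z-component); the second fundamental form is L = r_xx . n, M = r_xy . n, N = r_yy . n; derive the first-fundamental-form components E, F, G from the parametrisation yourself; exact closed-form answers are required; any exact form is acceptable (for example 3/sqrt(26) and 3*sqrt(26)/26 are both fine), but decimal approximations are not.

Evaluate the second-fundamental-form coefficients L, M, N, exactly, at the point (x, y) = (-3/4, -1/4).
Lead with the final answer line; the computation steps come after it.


Answer: L = 0, M = 0, N = 72*sqrt(1361)/1361

z_x = 2, z_y = -9/16, z_xx = 0, z_xy = 0, z_yy = 9/2
E = 5, F = -9/8, G = 337/256; answer radicand W^2 = 1361/256
unnormalised second-form numerators: l = 0, m = 0, n = 9/2; L = l/sqrt(1361/256), and similarly M = m/sqrt(W^2), N = n/sqrt(W^2)


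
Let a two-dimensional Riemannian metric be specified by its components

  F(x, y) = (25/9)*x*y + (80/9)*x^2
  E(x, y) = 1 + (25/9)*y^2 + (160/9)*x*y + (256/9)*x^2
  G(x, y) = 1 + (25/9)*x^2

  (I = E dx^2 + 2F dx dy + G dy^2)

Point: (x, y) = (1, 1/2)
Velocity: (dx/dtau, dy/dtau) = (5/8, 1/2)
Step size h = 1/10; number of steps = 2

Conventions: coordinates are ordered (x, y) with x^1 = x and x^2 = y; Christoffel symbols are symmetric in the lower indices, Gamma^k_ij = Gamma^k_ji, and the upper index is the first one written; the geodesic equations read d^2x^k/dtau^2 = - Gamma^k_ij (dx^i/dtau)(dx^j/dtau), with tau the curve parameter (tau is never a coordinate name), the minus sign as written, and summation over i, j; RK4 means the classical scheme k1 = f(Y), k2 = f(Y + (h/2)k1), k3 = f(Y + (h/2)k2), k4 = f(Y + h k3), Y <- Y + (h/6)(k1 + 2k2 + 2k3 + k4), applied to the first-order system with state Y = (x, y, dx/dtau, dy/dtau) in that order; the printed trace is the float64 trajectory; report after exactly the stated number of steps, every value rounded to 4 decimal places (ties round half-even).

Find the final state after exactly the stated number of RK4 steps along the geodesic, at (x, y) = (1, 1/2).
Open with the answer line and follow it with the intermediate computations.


Answer: x = 1.1168, y = 0.5978, dx/dtau = 0.5476, dy/dtau = 0.4792

f(Y) = (dx/dtau, dy/dtau, -Gamma^x_ij Y'^i Y'^j, -Gamma^y_ij Y'^i Y'^j) with the Gammas evaluated at the stage position; h = 0.100000; intermediate values shown to 6 dp
step 0: x = 1.0000, y = 0.5000, dx/dtau = 0.6250, dy/dtau = 0.5000
step 1:
  k1: at (x, y) = (1.000000, 0.500000), (dx/dtau, dy/dtau) = (0.625000, 0.500000); Gamma_xxx = 0.786711, Gamma_xxy = 0.245847, Gamma_xyy = 0.000000, Gamma_yxx = 0.212625, Gamma_yxy = 0.066445, Gamma_yyy = 0.000000; k1 = (0.625000, 0.500000, -0.460963, -0.124585)
  k2: at (x, y) = (1.031250, 0.525000), (dx/dtau, dy/dtau) = (0.601952, 0.493771); Gamma_xxx = 0.762422, Gamma_xxy = 0.238257, Gamma_xyy = 0.000000, Gamma_yxx = 0.205555, Gamma_yxy = 0.064236, Gamma_yyy = 0.000000; k2 = (0.601952, 0.493771, -0.417893, -0.112667)
  k3: at (x, y) = (1.030098, 0.524689), (dx/dtau, dy/dtau) = (0.604105, 0.494367); Gamma_xxx = 0.763191, Gamma_xxy = 0.238497, Gamma_xyy = 0.000000, Gamma_yxx = 0.205748, Gamma_yxy = 0.064296, Gamma_yyy = 0.000000; k3 = (0.604105, 0.494367, -0.420976, -0.113490)
  k4: at (x, y) = (1.060411, 0.549437), (dx/dtau, dy/dtau) = (0.582902, 0.488651); Gamma_xxx = 0.740868, Gamma_xxy = 0.231521, Gamma_xyy = 0.000000, Gamma_yxx = 0.199258, Gamma_yxy = 0.062268, Gamma_yyy = 0.000000; k4 = (0.582902, 0.488651, -0.383620, -0.103175)
  Y <- Y + (h/6)(k1 + 2k2 + 2k3 + k4): x = 1.0603, y = 0.5494, dx/dtau = 0.5830, dy/dtau = 0.4887
step 2:
  k1: at (x, y) = (1.060334, 0.549415), (dx/dtau, dy/dtau) = (0.582961, 0.488665); Gamma_xxx = 0.740917, Gamma_xxy = 0.231536, Gamma_xyy = 0.000000, Gamma_yxx = 0.199270, Gamma_yxy = 0.062272, Gamma_yyy = 0.000000; k1 = (0.582961, 0.488665, -0.383713, -0.103200)
  k2: at (x, y) = (1.089482, 0.573849), (dx/dtau, dy/dtau) = (0.563776, 0.483505); Gamma_xxx = 0.720526, Gamma_xxy = 0.225164, Gamma_xyy = 0.000000, Gamma_yxx = 0.193341, Gamma_yxy = 0.060419, Gamma_yyy = 0.000000; k2 = (0.563776, 0.483505, -0.351769, -0.094391)
  k3: at (x, y) = (1.088522, 0.573591), (dx/dtau, dy/dtau) = (0.565373, 0.483946); Gamma_xxx = 0.721099, Gamma_xxy = 0.225344, Gamma_xyy = 0.000000, Gamma_yxx = 0.193483, Gamma_yxy = 0.060463, Gamma_yyy = 0.000000; k3 = (0.565373, 0.483946, -0.353809, -0.094933)
  k4: at (x, y) = (1.116871, 0.597810), (dx/dtau, dy/dtau) = (0.547580, 0.479172); Gamma_xxx = 0.702201, Gamma_xxy = 0.219438, Gamma_xyy = 0.000000, Gamma_yxx = 0.187993, Gamma_yxy = 0.058748, Gamma_yyy = 0.000000; k4 = (0.547580, 0.479172, -0.325706, -0.087198)
  Y <- Y + (h/6)(k1 + 2k2 + 2k3 + k4): x = 1.1168, y = 0.5978, dx/dtau = 0.5476, dy/dtau = 0.4792
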